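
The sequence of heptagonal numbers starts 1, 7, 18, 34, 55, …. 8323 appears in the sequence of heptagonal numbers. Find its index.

58

Set n(5n−3)/2 = 8323, giving 5n² − 3n − 16646 = 0.
The discriminant is 9 + 40·8323 = 332929, and √332929 = 577.
So n = (3 + 577) / 10 = 580/10 = 58.
Check: 58·(5·58 − 3)/2 = 8323. ✓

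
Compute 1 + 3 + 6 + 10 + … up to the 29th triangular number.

4495

Σ i(i+1)/2 = (Σi² + Σi) / 2 over i = 1..29.
Σi = 435 and Σi² = 8555.
(1·8555 + 1·435) / 2 = 8990/2 = 4495.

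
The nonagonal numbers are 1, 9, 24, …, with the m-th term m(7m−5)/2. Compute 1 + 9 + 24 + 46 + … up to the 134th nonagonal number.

Σ i(7i−5)/2 = (7Σi² − 5Σi) / 2 over i = 1..134.
Σi = 9045 and Σi² = 811035.
(7·811035 − 5·9045) / 2 = 5632020/2 = 2816010.

2816010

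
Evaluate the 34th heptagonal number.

2839

The 34th heptagonal number is n(5n−3)/2 with n = 34.
34·(5·34 − 3)/2 = 34·167/2 = 2839.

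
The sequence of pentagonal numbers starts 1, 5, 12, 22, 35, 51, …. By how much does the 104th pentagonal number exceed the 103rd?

Consecutive pentagonal numbers differ by 3n − 2: here 3·104 − 2 = 310.

310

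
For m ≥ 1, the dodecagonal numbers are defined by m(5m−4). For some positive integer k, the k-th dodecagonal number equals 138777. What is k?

167

Set n(5n−4) = 138777, giving 5n² − 4n − 138777 = 0.
So n = (4 + 1666) / 10 = 1670/10 = 167.
Check: 167·(5·167 − 4) = 138777. ✓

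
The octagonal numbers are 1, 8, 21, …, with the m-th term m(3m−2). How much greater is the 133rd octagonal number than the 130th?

133·(3·133 − 2) = 52801 and 130·(3·130 − 2) = 50440.
Difference: 52801 − 50440 = 2361.

2361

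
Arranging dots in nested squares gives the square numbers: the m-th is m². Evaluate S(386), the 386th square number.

The 386th square number is n² with n = 386.
386² = 148996.

148996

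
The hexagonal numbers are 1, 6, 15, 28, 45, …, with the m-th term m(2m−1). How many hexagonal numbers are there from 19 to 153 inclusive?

6

The n-th hexagonal number is n(2n−1).
Smallest index with value ≥ 19: n = 4 (giving 28).
Largest index with value ≤ 153: n = 9 (giving 153).
Indices 4 through 9: 6 terms.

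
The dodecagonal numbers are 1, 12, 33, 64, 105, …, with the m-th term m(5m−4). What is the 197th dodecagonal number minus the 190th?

13517

197·(5·197 − 4) = 193257 and 190·(5·190 − 4) = 179740.
Difference: 193257 − 179740 = 13517.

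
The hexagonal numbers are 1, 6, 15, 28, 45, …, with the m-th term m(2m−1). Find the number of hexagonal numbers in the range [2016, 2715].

6

The n-th hexagonal number is n(2n−1).
Smallest index with value ≥ 2016: n = 32 (giving 2016).
Largest index with value ≤ 2715: n = 37 (giving 2701).
Indices 32 through 37: 6 terms.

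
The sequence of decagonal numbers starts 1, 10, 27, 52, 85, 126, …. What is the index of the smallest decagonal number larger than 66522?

130

Solve n(4n−3) > 66522 for integer n.
The largest n with value ≤ 66522 is 129 (since 66177 ≤ 66522 < 67210), so the first above is n = 130, value 67210.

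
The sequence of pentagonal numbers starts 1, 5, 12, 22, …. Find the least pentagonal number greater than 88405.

88452

Solve n(3n−1)/2 > 88405 for integer n.
The largest n with value ≤ 88405 is 242 (since 87725 ≤ 88405 < 88452), so the first above is n = 243, value 88452.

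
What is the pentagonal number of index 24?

852

The 24th pentagonal number is n(3n−1)/2 with n = 24.
24·(3·24 − 1)/2 = 24·71/2 = 852.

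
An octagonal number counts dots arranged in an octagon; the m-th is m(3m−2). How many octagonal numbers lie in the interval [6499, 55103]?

89

The n-th octagonal number is n(3n−2).
Smallest index with value ≥ 6499: n = 47 (giving 6533).
Largest index with value ≤ 55103: n = 135 (giving 54405).
Indices 47 through 135: 89 terms.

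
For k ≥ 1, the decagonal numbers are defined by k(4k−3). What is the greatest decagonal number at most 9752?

Solve n(4n−3) ≤ 9752 for integer n.
n = 49 gives 9457 ≤ 9752, while n = 50 gives 9850 > 9752; so the answer is 9457.

9457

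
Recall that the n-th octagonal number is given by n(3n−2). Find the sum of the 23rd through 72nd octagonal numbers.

364925

Σ i(3i−2) = 3Σi² − 2Σi over i = 23..72.
Σi = 2628 − 253 = 2375 and Σi² = 127020 − 3795 = 123225.
3·123225 − 2·2375 = 364925.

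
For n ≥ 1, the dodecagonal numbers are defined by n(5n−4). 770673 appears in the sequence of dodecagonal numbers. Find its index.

393

Set n(5n−4) = 770673, giving 5n² − 4n − 770673 = 0.
So n = (4 + 3926) / 10 = 3930/10 = 393.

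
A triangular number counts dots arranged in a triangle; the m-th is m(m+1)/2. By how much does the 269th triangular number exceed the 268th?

269

Consecutive triangular numbers differ by n: T_{269} − T_{268} = 269.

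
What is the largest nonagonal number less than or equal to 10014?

Solve n(7n−5)/2 ≤ 10014 for integer n.
n = 53 gives 9699 ≤ 10014, while n = 54 gives 10071 > 10014; so the answer is 9699.

9699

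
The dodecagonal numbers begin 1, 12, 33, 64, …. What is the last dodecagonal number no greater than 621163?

Solve n(5n−4) ≤ 621163 for integer n.
n = 352 gives 618112 ≤ 621163, while n = 353 gives 621633 > 621163; so the answer is 618112.

618112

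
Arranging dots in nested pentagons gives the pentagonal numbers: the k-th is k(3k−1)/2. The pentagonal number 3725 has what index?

50

Set n(3n−1)/2 = 3725, giving 3n² − n − 7450 = 0.
So n = (1 + 299) / 6 = 300/6 = 50.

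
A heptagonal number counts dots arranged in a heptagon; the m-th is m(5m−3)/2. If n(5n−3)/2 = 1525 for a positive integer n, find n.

Set n(5n−3)/2 = 1525, giving 5n² − 3n − 3050 = 0.
So n = (3 + 247) / 10 = 250/10 = 25.

25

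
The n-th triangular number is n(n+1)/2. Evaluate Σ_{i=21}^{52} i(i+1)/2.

23264

Σ i(i+1)/2 = (Σi² + Σi) / 2 over i = 21..52.
Σi = 1378 − 210 = 1168 and Σi² = 48230 − 2870 = 45360.
(1·45360 + 1·1168) / 2 = 46528/2 = 23264.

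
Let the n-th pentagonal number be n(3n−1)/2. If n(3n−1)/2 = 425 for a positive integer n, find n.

17

Set n(3n−1)/2 = 425, giving 3n² − n − 850 = 0.
So n = (1 + 101) / 6 = 102/6 = 17.
Check: 17·(3·17 − 1)/2 = 425. ✓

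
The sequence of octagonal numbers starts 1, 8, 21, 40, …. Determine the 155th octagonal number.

The 155th octagonal number is n(3n−2) with n = 155.
155·(3·155 − 2) = 155·463 = 71765.

71765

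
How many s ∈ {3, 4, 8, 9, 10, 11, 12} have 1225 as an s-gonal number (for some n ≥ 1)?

s = 3: P(3, 49) = 1225. ✓
s = 4: P(4, 35) = 1225. ✓
s = 8: P(8, 20) = 1160 and P(8, 21) = 1281; 1225 is not s-gonal.
s = 9: P(9, 19) = 1216 and P(9, 20) = 1350; 1225 is not s-gonal.
s = 10: P(10, 17) = 1105 and P(10, 18) = 1242; 1225 is not s-gonal.
s = 11: P(11, 16) = 1096 and P(11, 17) = 1241; 1225 is not s-gonal.
s = 12: P(12, 16) = 1216 and P(12, 17) = 1377; 1225 is not s-gonal.
Hits: s ∈ {3, 4} → 2.

2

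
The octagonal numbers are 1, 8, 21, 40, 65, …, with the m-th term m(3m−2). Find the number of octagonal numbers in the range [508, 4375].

The n-th octagonal number is n(3n−2).
Smallest index with value ≥ 508: n = 14 (giving 560).
Largest index with value ≤ 4375: n = 38 (giving 4256).
Indices 14 through 38: 25 terms.

25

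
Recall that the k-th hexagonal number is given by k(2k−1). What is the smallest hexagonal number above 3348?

Solve n(2n−1) > 3348 for integer n.
The largest n with value ≤ 3348 is 41 (since 3321 ≤ 3348 < 3486), so the first above is n = 42, value 3486.

3486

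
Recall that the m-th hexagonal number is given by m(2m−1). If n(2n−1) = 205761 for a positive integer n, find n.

Set n(2n−1) = 205761, giving 2n² − n − 205761 = 0.
So n = (1 + 1283) / 4 = 1284/4 = 321.

321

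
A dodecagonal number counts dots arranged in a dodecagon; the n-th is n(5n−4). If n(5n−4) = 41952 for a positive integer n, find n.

92

Set n(5n−4) = 41952, giving 5n² − 4n − 41952 = 0.
So n = (4 + 916) / 10 = 920/10 = 92.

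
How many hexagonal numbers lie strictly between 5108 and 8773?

16

The n-th hexagonal number is n(2n−1).
Smallest index with value > 5108: n = 51 (giving 5151).
Largest index with value < 8773: n = 66 (giving 8646).
Indices 51 through 66: 16 terms.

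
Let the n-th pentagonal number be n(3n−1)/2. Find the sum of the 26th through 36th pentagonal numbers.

15851

Σ i(3i−1)/2 = (3Σi² − Σi) / 2 over i = 26..36.
Σi = 666 − 325 = 341 and Σi² = 16206 − 5525 = 10681.
(3·10681 − 1·341) / 2 = 31702/2 = 15851.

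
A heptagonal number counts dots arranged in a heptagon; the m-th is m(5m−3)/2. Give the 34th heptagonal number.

2839

34·(5·34 − 3)/2 = 34·167/2 = 2839.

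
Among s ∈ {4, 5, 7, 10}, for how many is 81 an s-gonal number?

2

s = 4: P(4, 9) = 81. ✓
s = 5: P(5, 7) = 70 and P(5, 8) = 92; 81 is not s-gonal.
s = 7: P(7, 6) = 81. ✓
s = 10: P(10, 4) = 52 and P(10, 5) = 85; 81 is not s-gonal.
Hits: s ∈ {4, 7} → 2.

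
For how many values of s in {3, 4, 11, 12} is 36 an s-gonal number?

2

s = 3: P(3, 8) = 36. ✓
s = 4: P(4, 6) = 36. ✓
s = 11: P(11, 3) = 30 and P(11, 4) = 58; 36 is not s-gonal.
s = 12: P(12, 3) = 33 and P(12, 4) = 64; 36 is not s-gonal.
Hits: s ∈ {3, 4} → 2.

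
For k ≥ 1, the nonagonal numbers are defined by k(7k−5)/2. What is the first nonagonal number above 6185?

6364

Solve n(7n−5)/2 > 6185 for integer n.
The largest n with value ≤ 6185 is 42 (since 6069 ≤ 6185 < 6364), so the first above is n = 43, value 6364.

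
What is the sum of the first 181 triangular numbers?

1004731

Σ i(i+1)/2 = (Σi² + Σi) / 2 over i = 1..181.
Σi = 16471 and Σi² = 1992991.
(1·1992991 + 1·16471) / 2 = 2009462/2 = 1004731.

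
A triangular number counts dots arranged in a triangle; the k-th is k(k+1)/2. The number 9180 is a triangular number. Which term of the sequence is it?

135

Set n(n+1)/2 = 9180, giving n² + n − 18360 = 0.
So n = (-1 + 271) / 2 = 270/2 = 135.
Check: 135·136/2 = 9180. ✓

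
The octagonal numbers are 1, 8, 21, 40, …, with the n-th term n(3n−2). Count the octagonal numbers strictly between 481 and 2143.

14

The n-th octagonal number is n(3n−2).
Smallest index with value > 481: n = 14 (giving 560).
Largest index with value < 2143: n = 27 (giving 2133).
Indices 14 through 27: 14 terms.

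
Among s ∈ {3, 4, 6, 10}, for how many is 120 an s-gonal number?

2

s = 3: P(3, 15) = 120. ✓
s = 4: P(4, 10) = 100 and P(4, 11) = 121; 120 is not s-gonal.
s = 6: P(6, 8) = 120. ✓
s = 10: P(10, 5) = 85 and P(10, 6) = 126; 120 is not s-gonal.
Hits: s ∈ {3, 6} → 2.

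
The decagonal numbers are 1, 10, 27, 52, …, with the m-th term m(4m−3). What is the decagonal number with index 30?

30·(4·30 − 3) = 30·117 = 3510.

3510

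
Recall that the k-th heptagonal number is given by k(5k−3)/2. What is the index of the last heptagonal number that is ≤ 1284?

22

Solve n(5n−3)/2 ≤ 1284 for integer n.
n = 22 gives 1177 ≤ 1284, while n = 23 gives 1288 > 1284; so the answer is index 22.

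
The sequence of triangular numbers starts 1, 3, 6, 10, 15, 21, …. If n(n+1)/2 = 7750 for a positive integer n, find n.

Set n(n+1)/2 = 7750, giving n² + n − 15500 = 0.
The discriminant is 1 + 8·7750 = 62001, and √62001 = 249.
So n = (-1 + 249) / 2 = 248/2 = 124.
Check: 124·125/2 = 7750. ✓

124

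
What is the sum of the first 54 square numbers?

Σ_{i=1}^{54} i² = 54·55·109/6 = 53955.

53955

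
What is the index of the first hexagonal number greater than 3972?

Solve n(2n−1) > 3972 for integer n.
The largest n with value ≤ 3972 is 44 (since 3828 ≤ 3972 < 4005), so the first above is n = 45, value 4005.

45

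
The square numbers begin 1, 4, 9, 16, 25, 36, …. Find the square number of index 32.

The 32nd square number is n² with n = 32.
32² = 1024.

1024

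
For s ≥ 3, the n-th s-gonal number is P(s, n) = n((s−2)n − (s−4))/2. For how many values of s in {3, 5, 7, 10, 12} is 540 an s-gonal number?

2

s = 3: P(3, 32) = 528 and P(3, 33) = 561; 540 is not s-gonal.
s = 5: P(5, 19) = 532 and P(5, 20) = 590; 540 is not s-gonal.
s = 7: P(7, 15) = 540. ✓
s = 10: P(10, 12) = 540. ✓
s = 12: P(12, 10) = 460 and P(12, 11) = 561; 540 is not s-gonal.
Hits: s ∈ {7, 10} → 2.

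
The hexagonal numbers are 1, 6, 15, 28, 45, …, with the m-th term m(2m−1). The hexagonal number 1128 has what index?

24

Set n(2n−1) = 1128, giving 2n² − n − 1128 = 0.
The discriminant is 1 + 8·1128 = 9025, and √9025 = 95.
So n = (1 + 95) / 4 = 96/4 = 24.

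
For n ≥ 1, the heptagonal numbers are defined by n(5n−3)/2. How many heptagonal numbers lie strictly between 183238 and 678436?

The n-th heptagonal number is n(5n−3)/2.
Smallest index with value > 183238: n = 272 (giving 184552).
Largest index with value < 678436: n = 521 (giving 677821).
Indices 272 through 521: 250 terms.

250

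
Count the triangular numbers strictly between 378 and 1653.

29

The n-th triangular number is n(n+1)/2.
Smallest index with value > 378: n = 28 (giving 406).
Largest index with value < 1653: n = 56 (giving 1596).
Indices 28 through 56: 29 terms.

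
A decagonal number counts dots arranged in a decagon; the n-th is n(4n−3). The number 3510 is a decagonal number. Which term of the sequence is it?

30

Set n(4n−3) = 3510, giving 4n² − 3n − 3510 = 0.
The discriminant is 9 + 16·3510 = 56169, and √56169 = 237.
So n = (3 + 237) / 8 = 240/8 = 30.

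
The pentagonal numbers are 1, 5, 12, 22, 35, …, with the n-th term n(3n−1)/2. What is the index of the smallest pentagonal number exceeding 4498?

Solve n(3n−1)/2 > 4498 for integer n.
The largest n with value ≤ 4498 is 54 (since 4347 ≤ 4498 < 4510), so the first above is n = 55, value 4510.

55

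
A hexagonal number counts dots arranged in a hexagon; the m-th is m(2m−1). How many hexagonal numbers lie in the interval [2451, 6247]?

The n-th hexagonal number is n(2n−1).
Smallest index with value ≥ 2451: n = 36 (giving 2556).
Largest index with value ≤ 6247: n = 56 (giving 6216).
Indices 36 through 56: 21 terms.

21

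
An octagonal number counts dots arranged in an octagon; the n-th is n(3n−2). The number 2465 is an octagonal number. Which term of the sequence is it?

Set n(3n−2) = 2465, giving 3n² − 2n − 2465 = 0.
The discriminant is 4 + 12·2465 = 29584, and √29584 = 172.
So n = (2 + 172) / 6 = 174/6 = 29.

29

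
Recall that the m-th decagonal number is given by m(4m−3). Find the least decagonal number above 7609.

Solve n(4n−3) > 7609 for integer n.
The largest n with value ≤ 7609 is 43 (since 7267 ≤ 7609 < 7612), so the first above is n = 44, value 7612.

7612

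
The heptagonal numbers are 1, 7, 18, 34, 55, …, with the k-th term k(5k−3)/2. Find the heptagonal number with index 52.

6682

52·(5·52 − 3)/2 = 52·257/2 = 6682.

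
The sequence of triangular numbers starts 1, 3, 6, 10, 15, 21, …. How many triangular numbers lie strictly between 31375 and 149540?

296

The n-th triangular number is n(n+1)/2.
Smallest index with value > 31375: n = 251 (giving 31626).
Largest index with value < 149540: n = 546 (giving 149331).
Indices 251 through 546: 296 terms.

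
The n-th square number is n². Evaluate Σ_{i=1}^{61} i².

77531

Σ_{i=1}^{61} i² = 61·62·123/6 = 77531.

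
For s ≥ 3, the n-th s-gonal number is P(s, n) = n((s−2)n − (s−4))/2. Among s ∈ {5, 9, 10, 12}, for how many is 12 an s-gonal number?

2

s = 5: P(5, 3) = 12. ✓
s = 9: P(9, 2) = 9 and P(9, 3) = 24; 12 is not s-gonal.
s = 10: P(10, 2) = 10 and P(10, 3) = 27; 12 is not s-gonal.
s = 12: P(12, 2) = 12. ✓
Hits: s ∈ {5, 12} → 2.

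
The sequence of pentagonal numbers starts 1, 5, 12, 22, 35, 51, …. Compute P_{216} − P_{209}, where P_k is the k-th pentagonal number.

4459

216·(3·216 − 1)/2 = 69876 and 209·(3·209 − 1)/2 = 65417.
Difference: 69876 − 65417 = 4459.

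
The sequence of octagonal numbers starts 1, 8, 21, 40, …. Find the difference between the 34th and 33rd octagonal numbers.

199

Consecutive octagonal numbers differ by 6n − 5: here 6·34 − 5 = 199.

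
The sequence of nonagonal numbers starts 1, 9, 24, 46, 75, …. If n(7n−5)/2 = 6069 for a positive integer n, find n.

42

Set n(7n−5)/2 = 6069, giving 7n² − 5n − 12138 = 0.
The discriminant is 25 + 56·6069 = 339889, and √339889 = 583.
So n = (5 + 583) / 14 = 588/14 = 42.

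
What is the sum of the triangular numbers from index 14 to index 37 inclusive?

Σ i(i+1)/2 = (Σi² + Σi) / 2 over i = 14..37.
Σi = 703 − 91 = 612 and Σi² = 17575 − 819 = 16756.
(1·16756 + 1·612) / 2 = 17368/2 = 8684.

8684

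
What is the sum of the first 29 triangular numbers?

4495

Σ i(i+1)/2 = (Σi² + Σi) / 2 over i = 1..29.
Σi = 435 and Σi² = 8555.
(1·8555 + 1·435) / 2 = 8990/2 = 4495.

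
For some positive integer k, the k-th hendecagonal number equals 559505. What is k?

353

Set n(9n−7)/2 = 559505, giving 9n² − 7n − 1119010 = 0.
So n = (7 + 6347) / 18 = 6354/18 = 353.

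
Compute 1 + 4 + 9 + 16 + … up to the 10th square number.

Σ_{i=1}^{10} i² = 10·11·21/6 = 385.

385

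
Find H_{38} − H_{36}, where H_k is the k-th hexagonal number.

38·(2·38 − 1) = 2850 and 36·(2·36 − 1) = 2556.
Difference: 2850 − 2556 = 294.

294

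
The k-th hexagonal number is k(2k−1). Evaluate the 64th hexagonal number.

64·(2·64 − 1) = 64·127 = 8128.

8128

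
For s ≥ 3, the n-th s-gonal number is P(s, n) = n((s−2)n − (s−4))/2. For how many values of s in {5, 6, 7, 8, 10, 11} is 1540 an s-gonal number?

2

s = 5: P(5, 32) = 1520 and P(5, 33) = 1617; 1540 is not s-gonal.
s = 6: P(6, 28) = 1540. ✓
s = 7: P(7, 25) = 1525 and P(7, 26) = 1651; 1540 is not s-gonal.
s = 8: P(8, 22) = 1408 and P(8, 23) = 1541; 1540 is not s-gonal.
s = 10: P(10, 20) = 1540. ✓
s = 11: P(11, 18) = 1395 and P(11, 19) = 1558; 1540 is not s-gonal.
Hits: s ∈ {6, 10} → 2.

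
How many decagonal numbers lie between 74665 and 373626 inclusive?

170

The n-th decagonal number is n(4n−3).
Smallest index with value ≥ 74665: n = 137 (giving 74665).
Largest index with value ≤ 373626: n = 306 (giving 373626).
Indices 137 through 306: 170 terms.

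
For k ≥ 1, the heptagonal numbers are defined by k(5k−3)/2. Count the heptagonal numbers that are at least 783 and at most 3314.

The n-th heptagonal number is n(5n−3)/2.
Smallest index with value ≥ 783: n = 18 (giving 783).
Largest index with value ≤ 3314: n = 36 (giving 3186).
Indices 18 through 36: 19 terms.

19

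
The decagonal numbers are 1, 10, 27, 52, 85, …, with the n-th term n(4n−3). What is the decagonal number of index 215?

215·(4·215 − 3) = 215·857 = 184255.

184255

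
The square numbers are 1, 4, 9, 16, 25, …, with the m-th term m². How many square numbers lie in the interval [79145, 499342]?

425

The n-th square number is n².
Smallest index with value ≥ 79145: n = 282 (giving 79524).
Largest index with value ≤ 499342: n = 706 (giving 498436).
Indices 282 through 706: 425 terms.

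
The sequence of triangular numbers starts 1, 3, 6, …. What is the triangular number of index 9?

The 9th triangular number is n(n+1)/2 with n = 9.
9·10/2 = 90/2 = 45.

45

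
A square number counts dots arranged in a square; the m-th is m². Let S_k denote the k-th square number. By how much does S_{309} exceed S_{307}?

309² = 95481 and 307² = 94249.
Difference: 95481 − 94249 = 1232.

1232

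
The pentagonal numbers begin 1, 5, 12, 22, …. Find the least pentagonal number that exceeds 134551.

Solve n(3n−1)/2 > 134551 for integer n.
The largest n with value ≤ 134551 is 299 (since 133952 ≤ 134551 < 134850), so the first above is n = 300, value 134850.

134850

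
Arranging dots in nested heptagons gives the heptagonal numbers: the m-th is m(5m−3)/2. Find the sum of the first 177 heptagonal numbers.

Σ i(5i−3)/2 = (5Σi² − 3Σi) / 2 over i = 1..177.
Σi = 15753 and Σi² = 1864105.
(5·1864105 − 3·15753) / 2 = 9273266/2 = 4636633.

4636633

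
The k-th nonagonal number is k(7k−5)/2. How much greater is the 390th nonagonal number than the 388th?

5441

390·(7·390 − 5)/2 = 531375 and 388·(7·388 − 5)/2 = 525934.
Difference: 531375 − 525934 = 5441.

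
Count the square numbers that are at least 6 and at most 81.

7

The n-th square number is n².
Smallest index with value ≥ 6: n = 3 (giving 9).
Largest index with value ≤ 81: n = 9 (giving 81).
Indices 3 through 9: 7 terms.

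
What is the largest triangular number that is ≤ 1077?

1035

Solve n(n+1)/2 ≤ 1077 for integer n.
n = 45 gives 1035 ≤ 1077, while n = 46 gives 1081 > 1077; so the answer is 1035.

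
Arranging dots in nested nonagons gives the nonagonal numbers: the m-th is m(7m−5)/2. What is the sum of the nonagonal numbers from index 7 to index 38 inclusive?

Σ i(7i−5)/2 = (7Σi² − 5Σi) / 2 over i = 7..38.
Σi = 741 − 21 = 720 and Σi² = 19019 − 91 = 18928.
(7·18928 − 5·720) / 2 = 128896/2 = 64448.

64448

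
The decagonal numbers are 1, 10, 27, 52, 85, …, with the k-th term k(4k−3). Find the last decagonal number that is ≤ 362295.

361501

Solve n(4n−3) ≤ 362295 for integer n.
n = 301 gives 361501 ≤ 362295, while n = 302 gives 363910 > 362295; so the answer is 361501.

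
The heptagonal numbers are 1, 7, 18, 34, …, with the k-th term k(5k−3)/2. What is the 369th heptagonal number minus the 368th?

Consecutive heptagonal numbers differ by 5n − 4: here 5·369 − 4 = 1841.

1841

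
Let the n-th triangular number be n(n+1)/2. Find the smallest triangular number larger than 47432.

Solve n(n+1)/2 > 47432 for integer n.
The largest n with value ≤ 47432 is 307 (since 47278 ≤ 47432 < 47586), so the first above is n = 308, value 47586.

47586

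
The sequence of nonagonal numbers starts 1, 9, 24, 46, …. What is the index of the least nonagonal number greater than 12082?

Solve n(7n−5)/2 > 12082 for integer n.
The largest n with value ≤ 12082 is 59 (since 12036 ≤ 12082 < 12450), so the first above is n = 60, value 12450.

60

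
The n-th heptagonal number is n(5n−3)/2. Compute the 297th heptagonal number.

220077

The 297th heptagonal number is n(5n−3)/2 with n = 297.
297·(5·297 − 3)/2 = 297·1482/2 = 297·741 = 220077.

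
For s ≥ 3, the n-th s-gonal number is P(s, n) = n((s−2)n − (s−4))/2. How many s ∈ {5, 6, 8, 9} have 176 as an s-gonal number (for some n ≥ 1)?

2

s = 5: P(5, 11) = 176. ✓
s = 6: P(6, 9) = 153 and P(6, 10) = 190; 176 is not s-gonal.
s = 8: P(8, 8) = 176. ✓
s = 9: P(9, 7) = 154 and P(9, 8) = 204; 176 is not s-gonal.
Hits: s ∈ {5, 8} → 2.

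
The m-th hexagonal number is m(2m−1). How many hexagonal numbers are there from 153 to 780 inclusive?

The n-th hexagonal number is n(2n−1).
Smallest index with value ≥ 153: n = 9 (giving 153).
Largest index with value ≤ 780: n = 20 (giving 780).
Indices 9 through 20: 12 terms.

12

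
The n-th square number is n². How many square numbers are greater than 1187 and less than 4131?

30

The n-th square number is n².
Smallest index with value > 1187: n = 35 (giving 1225).
Largest index with value < 4131: n = 64 (giving 4096).
Indices 35 through 64: 30 terms.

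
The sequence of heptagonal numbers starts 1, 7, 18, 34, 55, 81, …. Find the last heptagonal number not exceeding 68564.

67815

Solve n(5n−3)/2 ≤ 68564 for integer n.
n = 165 gives 67815 ≤ 68564, while n = 166 gives 68641 > 68564; so the answer is 67815.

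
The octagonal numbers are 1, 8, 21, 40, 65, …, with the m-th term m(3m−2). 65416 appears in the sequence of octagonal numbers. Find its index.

148

Set n(3n−2) = 65416, giving 3n² − 2n − 65416 = 0.
The discriminant is 4 + 12·65416 = 784996, and √784996 = 886.
So n = (2 + 886) / 6 = 888/6 = 148.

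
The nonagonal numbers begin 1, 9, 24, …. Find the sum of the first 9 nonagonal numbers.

Σ i(7i−5)/2 = (7Σi² − 5Σi) / 2 over i = 1..9.
Σi = 45 and Σi² = 285.
(7·285 − 5·45) / 2 = 1770/2 = 885.

885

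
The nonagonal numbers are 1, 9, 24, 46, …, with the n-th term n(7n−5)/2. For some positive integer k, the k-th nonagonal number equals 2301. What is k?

Set n(7n−5)/2 = 2301, giving 7n² − 5n − 4602 = 0.
The discriminant is 25 + 56·2301 = 128881, and √128881 = 359.
So n = (5 + 359) / 14 = 364/14 = 26.
Check: 26·(7·26 − 5)/2 = 2301. ✓

26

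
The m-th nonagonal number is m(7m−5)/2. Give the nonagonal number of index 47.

7614

47·(7·47 − 5)/2 = 47·324/2 = 47·162 = 7614.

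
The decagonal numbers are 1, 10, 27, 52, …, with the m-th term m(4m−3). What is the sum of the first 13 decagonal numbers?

3003

Σ i(4i−3) = 4Σi² − 3Σi over i = 1..13.
Σi = 91 and Σi² = 819.
4·819 − 3·91 = 3003.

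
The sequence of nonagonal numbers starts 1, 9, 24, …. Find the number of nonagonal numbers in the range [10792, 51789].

67

The n-th nonagonal number is n(7n−5)/2.
Smallest index with value ≥ 10792: n = 56 (giving 10836).
Largest index with value ≤ 51789: n = 122 (giving 51789).
Indices 56 through 122: 67 terms.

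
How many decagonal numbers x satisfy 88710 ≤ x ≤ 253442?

The n-th decagonal number is n(4n−3).
Smallest index with value ≥ 88710: n = 150 (giving 89550).
Largest index with value ≤ 253442: n = 252 (giving 253260).
Indices 150 through 252: 103 terms.

103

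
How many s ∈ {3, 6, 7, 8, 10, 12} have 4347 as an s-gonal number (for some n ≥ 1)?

1

s = 3: P(3, 92) = 4278 and P(3, 93) = 4371; 4347 is not s-gonal.
s = 6: P(6, 46) = 4186 and P(6, 47) = 4371; 4347 is not s-gonal.
s = 7: P(7, 42) = 4347. ✓
s = 8: P(8, 38) = 4256 and P(8, 39) = 4485; 4347 is not s-gonal.
s = 10: P(10, 33) = 4257 and P(10, 34) = 4522; 4347 is not s-gonal.
s = 12: P(12, 29) = 4089 and P(12, 30) = 4380; 4347 is not s-gonal.
Hits: s ∈ {7} → 1.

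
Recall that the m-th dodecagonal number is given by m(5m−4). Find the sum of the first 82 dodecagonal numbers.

922213

Σ i(5i−4) = 5Σi² − 4Σi over i = 1..82.
Σi = 3403 and Σi² = 187165.
5·187165 − 4·3403 = 922213.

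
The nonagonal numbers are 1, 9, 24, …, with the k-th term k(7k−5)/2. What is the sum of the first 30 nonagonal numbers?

Σ i(7i−5)/2 = (7Σi² − 5Σi) / 2 over i = 1..30.
Σi = 465 and Σi² = 9455.
(7·9455 − 5·465) / 2 = 63860/2 = 31930.

31930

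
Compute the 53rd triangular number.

1431

The 53rd triangular number is n(n+1)/2 with n = 53.
53·54/2 = 2862/2 = 1431.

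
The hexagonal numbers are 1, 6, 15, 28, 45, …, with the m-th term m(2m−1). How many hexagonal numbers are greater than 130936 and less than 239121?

90

The n-th hexagonal number is n(2n−1).
Smallest index with value > 130936: n = 257 (giving 131841).
Largest index with value < 239121: n = 346 (giving 239086).
Indices 257 through 346: 90 terms.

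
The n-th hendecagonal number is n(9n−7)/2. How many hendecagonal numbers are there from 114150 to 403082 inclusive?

The n-th hendecagonal number is n(9n−7)/2.
Smallest index with value ≥ 114150: n = 160 (giving 114640).
Largest index with value ≤ 403082: n = 299 (giving 401258).
Indices 160 through 299: 140 terms.

140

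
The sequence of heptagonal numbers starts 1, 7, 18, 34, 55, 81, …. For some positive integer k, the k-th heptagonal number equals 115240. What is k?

215

Set n(5n−3)/2 = 115240, giving 5n² − 3n − 230480 = 0.
So n = (3 + 2147) / 10 = 2150/10 = 215.
Check: 215·(5·215 − 3)/2 = 115240. ✓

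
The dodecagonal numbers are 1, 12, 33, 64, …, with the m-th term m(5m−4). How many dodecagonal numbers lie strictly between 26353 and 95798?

65

The n-th dodecagonal number is n(5n−4).
Smallest index with value > 26353: n = 74 (giving 27084).
Largest index with value < 95798: n = 138 (giving 94668).
Indices 74 through 138: 65 terms.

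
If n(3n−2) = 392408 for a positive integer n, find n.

362

Set n(3n−2) = 392408, giving 3n² − 2n − 392408 = 0.
The discriminant is 4 + 12·392408 = 4708900, and √4708900 = 2170.
So n = (2 + 2170) / 6 = 2172/6 = 362.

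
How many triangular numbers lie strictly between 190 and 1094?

The n-th triangular number is n(n+1)/2.
Smallest index with value > 190: n = 20 (giving 210).
Largest index with value < 1094: n = 46 (giving 1081).
Indices 20 through 46: 27 terms.

27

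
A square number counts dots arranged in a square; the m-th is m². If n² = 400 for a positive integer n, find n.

We need n² = 400, so n = √400 = 20.

20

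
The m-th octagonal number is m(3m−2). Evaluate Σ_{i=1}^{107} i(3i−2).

1230714

Σ i(3i−2) = 3Σi² − 2Σi over i = 1..107.
Σi = 5778 and Σi² = 414090.
3·414090 − 2·5778 = 1230714.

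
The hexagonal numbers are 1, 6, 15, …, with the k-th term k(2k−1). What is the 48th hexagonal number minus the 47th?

189

Consecutive hexagonal numbers differ by 4n − 3: here 4·48 − 3 = 189.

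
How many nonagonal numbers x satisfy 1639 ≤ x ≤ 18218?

The n-th nonagonal number is n(7n−5)/2.
Smallest index with value ≥ 1639: n = 22 (giving 1639).
Largest index with value ≤ 18218: n = 72 (giving 17964).
Indices 22 through 72: 51 terms.

51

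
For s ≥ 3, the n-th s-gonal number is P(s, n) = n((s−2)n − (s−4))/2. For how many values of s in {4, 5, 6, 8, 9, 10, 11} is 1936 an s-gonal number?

1

s = 4: P(4, 44) = 1936. ✓
s = 5: P(5, 36) = 1926 and P(5, 37) = 2035; 1936 is not s-gonal.
s = 6: P(6, 31) = 1891 and P(6, 32) = 2016; 1936 is not s-gonal.
s = 8: P(8, 25) = 1825 and P(8, 26) = 1976; 1936 is not s-gonal.
s = 9: P(9, 23) = 1794 and P(9, 24) = 1956; 1936 is not s-gonal.
s = 10: P(10, 22) = 1870 and P(10, 23) = 2047; 1936 is not s-gonal.
s = 11: P(11, 21) = 1911 and P(11, 22) = 2101; 1936 is not s-gonal.
Hits: s ∈ {4} → 1.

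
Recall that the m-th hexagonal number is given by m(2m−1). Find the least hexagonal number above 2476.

2556

Solve n(2n−1) > 2476 for integer n.
The largest n with value ≤ 2476 is 35 (since 2415 ≤ 2476 < 2556), so the first above is n = 36, value 2556.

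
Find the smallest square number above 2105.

Solve n² > 2105 for integer n.
The largest n with value ≤ 2105 is 45 (since 2025 ≤ 2105 < 2116), so the first above is n = 46, value 2116.

2116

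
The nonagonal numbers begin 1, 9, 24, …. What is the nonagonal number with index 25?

2125

25·(7·25 − 5)/2 = 25·170/2 = 25·85 = 2125.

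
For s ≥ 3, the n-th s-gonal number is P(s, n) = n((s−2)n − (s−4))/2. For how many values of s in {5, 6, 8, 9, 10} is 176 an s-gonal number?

s = 5: P(5, 11) = 176. ✓
s = 6: P(6, 9) = 153 and P(6, 10) = 190; 176 is not s-gonal.
s = 8: P(8, 8) = 176. ✓
s = 9: P(9, 7) = 154 and P(9, 8) = 204; 176 is not s-gonal.
s = 10: P(10, 7) = 175 and P(10, 8) = 232; 176 is not s-gonal.
Hits: s ∈ {5, 8} → 2.

2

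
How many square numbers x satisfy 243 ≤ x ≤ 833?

13

The n-th square number is n².
Smallest index with value ≥ 243: n = 16 (giving 256).
Largest index with value ≤ 833: n = 28 (giving 784).
Indices 16 through 28: 13 terms.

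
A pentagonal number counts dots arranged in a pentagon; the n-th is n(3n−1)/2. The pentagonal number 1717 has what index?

Set n(3n−1)/2 = 1717, giving 3n² − n − 3434 = 0.
The discriminant is 1 + 24·1717 = 41209, and √41209 = 203.
So n = (1 + 203) / 6 = 204/6 = 34.

34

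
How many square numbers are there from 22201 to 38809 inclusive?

The n-th square number is n².
Smallest index with value ≥ 22201: n = 149 (giving 22201).
Largest index with value ≤ 38809: n = 197 (giving 38809).
Indices 149 through 197: 49 terms.

49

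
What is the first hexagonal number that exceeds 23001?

Solve n(2n−1) > 23001 for integer n.
The largest n with value ≤ 23001 is 107 (since 22791 ≤ 23001 < 23220), so the first above is n = 108, value 23220.

23220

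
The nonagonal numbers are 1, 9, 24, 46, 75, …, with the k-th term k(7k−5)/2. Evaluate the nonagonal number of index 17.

The 17th nonagonal number is n(7n−5)/2 with n = 17.
17·(7·17 − 5)/2 = 17·114/2 = 17·57 = 969.

969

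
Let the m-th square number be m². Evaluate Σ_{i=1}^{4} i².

Σ_{i=1}^{4} i² = 4·5·9/6 = 30.

30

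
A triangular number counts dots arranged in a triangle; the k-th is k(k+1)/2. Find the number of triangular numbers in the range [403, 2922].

48

The n-th triangular number is n(n+1)/2.
Smallest index with value ≥ 403: n = 28 (giving 406).
Largest index with value ≤ 2922: n = 75 (giving 2850).
Indices 28 through 75: 48 terms.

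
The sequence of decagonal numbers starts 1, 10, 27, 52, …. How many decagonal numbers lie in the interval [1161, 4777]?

The n-th decagonal number is n(4n−3).
Smallest index with value ≥ 1161: n = 18 (giving 1242).
Largest index with value ≤ 4777: n = 34 (giving 4522).
Indices 18 through 34: 17 terms.

17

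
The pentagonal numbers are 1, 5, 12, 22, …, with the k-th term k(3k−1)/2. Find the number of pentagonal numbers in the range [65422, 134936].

91

The n-th pentagonal number is n(3n−1)/2.
Smallest index with value ≥ 65422: n = 210 (giving 66045).
Largest index with value ≤ 134936: n = 300 (giving 134850).
Indices 210 through 300: 91 terms.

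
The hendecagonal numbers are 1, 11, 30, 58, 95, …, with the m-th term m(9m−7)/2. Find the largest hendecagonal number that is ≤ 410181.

409361

Solve n(9n−7)/2 ≤ 410181 for integer n.
n = 302 gives 409361 ≤ 410181, while n = 303 gives 412080 > 410181; so the answer is 409361.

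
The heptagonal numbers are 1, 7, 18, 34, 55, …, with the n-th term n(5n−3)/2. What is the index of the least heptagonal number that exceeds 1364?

Solve n(5n−3)/2 > 1364 for integer n.
The largest n with value ≤ 1364 is 23 (since 1288 ≤ 1364 < 1404), so the first above is n = 24, value 1404.

24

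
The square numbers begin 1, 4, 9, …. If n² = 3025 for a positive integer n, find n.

55

We need n² = 3025, so n = √3025 = 55.
Check: 55² = 3025. ✓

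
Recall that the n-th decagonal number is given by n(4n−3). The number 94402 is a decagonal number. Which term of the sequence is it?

154

Set n(4n−3) = 94402, giving 4n² − 3n − 94402 = 0.
The discriminant is 9 + 16·94402 = 1510441, and √1510441 = 1229.
So n = (3 + 1229) / 8 = 1232/8 = 154.
Check: 154·(4·154 − 3) = 94402. ✓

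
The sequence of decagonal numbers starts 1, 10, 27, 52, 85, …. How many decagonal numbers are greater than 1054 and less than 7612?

The n-th decagonal number is n(4n−3).
Smallest index with value > 1054: n = 17 (giving 1105).
Largest index with value < 7612: n = 43 (giving 7267).
Indices 17 through 43: 27 terms.

27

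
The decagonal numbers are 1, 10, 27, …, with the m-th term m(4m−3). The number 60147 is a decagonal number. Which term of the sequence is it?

123

Set n(4n−3) = 60147, giving 4n² − 3n − 60147 = 0.
The discriminant is 9 + 16·60147 = 962361, and √962361 = 981.
So n = (3 + 981) / 8 = 984/8 = 123.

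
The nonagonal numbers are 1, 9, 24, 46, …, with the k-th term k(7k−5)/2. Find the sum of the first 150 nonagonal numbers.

3948650

Σ i(7i−5)/2 = (7Σi² − 5Σi) / 2 over i = 1..150.
Σi = 11325 and Σi² = 1136275.
(7·1136275 − 5·11325) / 2 = 7897300/2 = 3948650.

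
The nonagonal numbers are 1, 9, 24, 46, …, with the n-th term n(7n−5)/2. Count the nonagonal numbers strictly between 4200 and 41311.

73

The n-th nonagonal number is n(7n−5)/2.
Smallest index with value > 4200: n = 36 (giving 4446).
Largest index with value < 41311: n = 108 (giving 40554).
Indices 36 through 108: 73 terms.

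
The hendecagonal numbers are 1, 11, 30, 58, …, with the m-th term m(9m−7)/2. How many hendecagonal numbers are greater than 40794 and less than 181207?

The n-th hendecagonal number is n(9n−7)/2.
Smallest index with value > 40794: n = 96 (giving 41136).
Largest index with value < 181207: n = 201 (giving 181101).
Indices 96 through 201: 106 terms.

106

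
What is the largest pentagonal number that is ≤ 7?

Solve n(3n−1)/2 ≤ 7 for integer n.
n = 2 gives 5 ≤ 7, while n = 3 gives 12 > 7; so the answer is 5.

5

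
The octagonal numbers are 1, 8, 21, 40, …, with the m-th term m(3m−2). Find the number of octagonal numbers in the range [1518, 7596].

The n-th octagonal number is n(3n−2).
Smallest index with value ≥ 1518: n = 23 (giving 1541).
Largest index with value ≤ 7596: n = 50 (giving 7400).
Indices 23 through 50: 28 terms.

28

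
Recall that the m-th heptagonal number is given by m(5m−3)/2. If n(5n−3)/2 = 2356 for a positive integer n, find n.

31

Set n(5n−3)/2 = 2356, giving 5n² − 3n − 4712 = 0.
The discriminant is 9 + 40·2356 = 94249, and √94249 = 307.
So n = (3 + 307) / 10 = 310/10 = 31.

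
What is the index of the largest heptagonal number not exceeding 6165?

Solve n(5n−3)/2 ≤ 6165 for integer n.
n = 49 gives 5929 ≤ 6165, while n = 50 gives 6175 > 6165; so the answer is index 49.

49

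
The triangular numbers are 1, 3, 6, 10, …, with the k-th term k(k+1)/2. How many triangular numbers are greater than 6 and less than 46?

The n-th triangular number is n(n+1)/2.
Smallest index with value > 6: n = 4 (giving 10).
Largest index with value < 46: n = 9 (giving 45).
Indices 4 through 9: 6 terms.

6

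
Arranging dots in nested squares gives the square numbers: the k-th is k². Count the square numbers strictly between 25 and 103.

5

The n-th square number is n².
Smallest index with value > 25: n = 6 (giving 36).
Largest index with value < 103: n = 10 (giving 100).
Indices 6 through 10: 5 terms.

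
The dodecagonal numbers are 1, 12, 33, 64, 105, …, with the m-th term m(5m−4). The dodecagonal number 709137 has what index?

Set n(5n−4) = 709137, giving 5n² − 4n − 709137 = 0.
The discriminant is 16 + 20·709137 = 14182756, and √14182756 = 3766.
So n = (4 + 3766) / 10 = 3770/10 = 377.

377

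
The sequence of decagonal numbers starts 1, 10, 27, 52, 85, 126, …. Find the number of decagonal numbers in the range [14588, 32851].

31

The n-th decagonal number is n(4n−3).
Smallest index with value ≥ 14588: n = 61 (giving 14701).
Largest index with value ≤ 32851: n = 91 (giving 32851).
Indices 61 through 91: 31 terms.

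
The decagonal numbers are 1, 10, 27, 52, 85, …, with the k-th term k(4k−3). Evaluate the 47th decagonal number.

8695

47·(4·47 − 3) = 47·185 = 8695.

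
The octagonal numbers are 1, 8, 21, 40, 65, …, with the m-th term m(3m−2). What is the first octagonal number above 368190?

368901

Solve n(3n−2) > 368190 for integer n.
The largest n with value ≤ 368190 is 350 (since 366800 ≤ 368190 < 368901), so the first above is n = 351, value 368901.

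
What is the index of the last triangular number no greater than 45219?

Solve n(n+1)/2 ≤ 45219 for integer n.
n = 300 gives 45150 ≤ 45219, while n = 301 gives 45451 > 45219; so the answer is index 300.

300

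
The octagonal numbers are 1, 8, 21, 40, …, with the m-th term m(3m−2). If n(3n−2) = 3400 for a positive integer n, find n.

Set n(3n−2) = 3400, giving 3n² − 2n − 3400 = 0.
The discriminant is 4 + 12·3400 = 40804, and √40804 = 202.
So n = (2 + 202) / 6 = 204/6 = 34.
Check: 34·(3·34 − 2) = 3400. ✓

34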